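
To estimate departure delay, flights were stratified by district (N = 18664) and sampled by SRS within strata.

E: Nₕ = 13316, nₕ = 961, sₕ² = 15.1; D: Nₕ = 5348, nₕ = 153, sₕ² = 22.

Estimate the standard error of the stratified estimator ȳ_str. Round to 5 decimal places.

0.13744

Var(ȳ_str) = Σₕ Wₕ²(1 − fₕ)sₕ²/nₕ with Wₕ = Nₕ/N, N = 18664.
E: Wₕ = 0.71345907; term = 0.71345907²·(1 − 0.07216882)·15.1/961 = 0.0074209695.
D: Wₕ = 0.28654093; term = 0.28654093²·(1 − 0.02860883)·22/153 = 0.011468292.
Sum = 0.018889262.
SE = √(0.018889262) = 0.13744.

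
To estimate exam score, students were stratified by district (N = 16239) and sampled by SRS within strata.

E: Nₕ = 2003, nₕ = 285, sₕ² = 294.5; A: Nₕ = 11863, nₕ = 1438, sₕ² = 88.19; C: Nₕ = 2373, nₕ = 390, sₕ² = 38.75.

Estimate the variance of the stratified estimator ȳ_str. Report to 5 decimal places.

Var(ȳ_str) = Σₕ Wₕ²(1 − fₕ)sₕ²/nₕ with Wₕ = Nₕ/N, N = 16239.
E: Wₕ = 0.12334503; term = 0.12334503²·(1 − 0.14228657)·294.5/285 = 0.013484225.
A: Wₕ = 0.73052528; term = 0.73052528²·(1 − 0.12121723)·88.19/1438 = 0.028761563.
C: Wₕ = 0.14612969; term = 0.14612969²·(1 − 0.16434893)·38.75/390 = 0.001773001.
Sum = 0.044018789.

0.04402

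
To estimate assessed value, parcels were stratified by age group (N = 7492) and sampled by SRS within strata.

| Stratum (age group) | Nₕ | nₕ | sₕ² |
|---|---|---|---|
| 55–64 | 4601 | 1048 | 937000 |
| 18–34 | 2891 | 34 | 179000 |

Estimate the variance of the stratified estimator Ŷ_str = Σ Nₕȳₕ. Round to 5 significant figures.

5.8100 × 10^10

Var(Ŷ_str) = Σₕ Nₕ²(1 − fₕ)sₕ²/nₕ.
55–64: 4601²·(1 − 1048/4601)·937000/1048 = 1.4615906 × 10^10.
18–34: 2891²·(1 − 34/2891)·179000/34 = 4.3484296 × 10^10.
Sum = 5.8100202 × 10^10.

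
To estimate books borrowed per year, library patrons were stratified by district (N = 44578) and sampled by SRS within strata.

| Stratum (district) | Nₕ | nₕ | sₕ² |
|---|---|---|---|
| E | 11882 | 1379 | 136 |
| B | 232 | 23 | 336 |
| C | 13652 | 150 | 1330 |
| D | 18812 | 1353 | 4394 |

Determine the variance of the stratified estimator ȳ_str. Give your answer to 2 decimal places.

1.37

Var(ȳ_str) = Σₕ Wₕ²(1 − fₕ)sₕ²/nₕ with Wₕ = Nₕ/N, N = 44578.
E: Wₕ = 0.26654404; term = 0.26654404²·(1 − 0.11605790)·136/1379 = 0.0061935036.
B: Wₕ = 0.00520436; term = 0.00520436²·(1 − 0.09913793)·336/23 = 3.5645487 × 10^-4.
C: Wₕ = 0.30624972; term = 0.30624972²·(1 − 0.01098740)·1330/150 = 0.82245777.
D: Wₕ = 0.42200188; term = 0.42200188²·(1 − 0.07192218)·4394/1353 = 0.53675418.
Sum = 1.3657619.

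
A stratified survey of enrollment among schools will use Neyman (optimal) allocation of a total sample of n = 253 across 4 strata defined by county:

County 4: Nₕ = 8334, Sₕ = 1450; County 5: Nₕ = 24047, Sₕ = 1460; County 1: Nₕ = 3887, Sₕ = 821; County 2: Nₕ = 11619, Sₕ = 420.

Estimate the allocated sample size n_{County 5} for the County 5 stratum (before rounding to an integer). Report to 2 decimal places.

160.73

Neyman allocation: nₕ = n·NₕSₕ / Σⱼ NⱼSⱼ.
Σ NⱼSⱼ = 8334·1450 + 24047·1460 + 3887·821 + 11619·420 = 5.5264127 × 10^7.
n_{County 5} = 253·24047·1460 / (5.5264127 × 10^7) = 160.73.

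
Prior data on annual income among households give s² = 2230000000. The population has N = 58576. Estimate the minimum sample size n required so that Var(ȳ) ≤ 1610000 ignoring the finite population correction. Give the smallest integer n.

1386

Without fpc, n₀ = s²/D = 2230000000/1610000 = 1385.0932.
Rounding up, n = 1386.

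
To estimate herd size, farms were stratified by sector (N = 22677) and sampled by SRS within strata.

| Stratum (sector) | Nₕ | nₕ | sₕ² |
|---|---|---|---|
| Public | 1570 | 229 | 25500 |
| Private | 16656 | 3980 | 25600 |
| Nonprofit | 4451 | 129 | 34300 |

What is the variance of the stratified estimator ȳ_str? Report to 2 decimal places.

Var(ȳ_str) = Σₕ Wₕ²(1 − fₕ)sₕ²/nₕ with Wₕ = Nₕ/N, N = 22677.
Public: Wₕ = 0.06923314; term = 0.06923314²·(1 − 0.14585987)·25500/229 = 0.45589195.
Private: Wₕ = 0.73448869; term = 0.73448869²·(1 − 0.23895293)·25600/3980 = 2.640819.
Nonprofit: Wₕ = 0.19627817; term = 0.19627817²·(1 − 0.02898225)·34300/129 = 9.9466209.
Sum = 13.043332.

13.04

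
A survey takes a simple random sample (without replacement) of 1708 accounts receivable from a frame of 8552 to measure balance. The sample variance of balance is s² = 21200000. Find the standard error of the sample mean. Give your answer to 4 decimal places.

Under SRS without replacement, Var(ȳ) = (1 − f)·s²/n with f = n/N = 1708/8552 = 0.19971936.
Var(ȳ) = (1 − 0.19971936)·21200000/1708 = 0.80028064·12412.178 = 9933.2257.
SE(ȳ) = √(9933.2257) = 99.6656.

99.6656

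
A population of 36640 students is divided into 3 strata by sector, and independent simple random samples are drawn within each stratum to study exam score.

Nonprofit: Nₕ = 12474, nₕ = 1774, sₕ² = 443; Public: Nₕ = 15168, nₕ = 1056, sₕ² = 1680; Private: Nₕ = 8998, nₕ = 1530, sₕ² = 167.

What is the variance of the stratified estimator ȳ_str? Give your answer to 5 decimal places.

0.28395

Var(ȳ_str) = Σₕ Wₕ²(1 − fₕ)sₕ²/nₕ with Wₕ = Nₕ/N, N = 36640.
Nonprofit: Wₕ = 0.34044760; term = 0.34044760²·(1 − 0.14221581)·443/1774 = 0.024827255.
Public: Wₕ = 0.41397380; term = 0.41397380²·(1 − 0.06962025)·1680/1056 = 0.25365961.
Private: Wₕ = 0.24557860; term = 0.24557860²·(1 − 0.17003779)·167/1530 = 0.0054634177.
Sum = 0.28395028.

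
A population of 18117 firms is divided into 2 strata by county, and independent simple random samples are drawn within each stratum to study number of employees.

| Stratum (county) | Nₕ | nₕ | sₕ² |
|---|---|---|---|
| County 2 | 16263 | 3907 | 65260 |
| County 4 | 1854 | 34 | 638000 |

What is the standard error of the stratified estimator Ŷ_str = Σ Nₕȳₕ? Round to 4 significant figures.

258200

Var(Ŷ_str) = Σₕ Nₕ²(1 − fₕ)sₕ²/nₕ.
County 2: 16263²·(1 − 3907/16263)·65260/3907 = 3.3564657 × 10^9.
County 4: 1854²·(1 − 34/1854)·638000/34 = 6.3317372 × 10^10.
Sum = 6.6673838 × 10^10.
SE = √(6.6673838 × 10^10) = 258200.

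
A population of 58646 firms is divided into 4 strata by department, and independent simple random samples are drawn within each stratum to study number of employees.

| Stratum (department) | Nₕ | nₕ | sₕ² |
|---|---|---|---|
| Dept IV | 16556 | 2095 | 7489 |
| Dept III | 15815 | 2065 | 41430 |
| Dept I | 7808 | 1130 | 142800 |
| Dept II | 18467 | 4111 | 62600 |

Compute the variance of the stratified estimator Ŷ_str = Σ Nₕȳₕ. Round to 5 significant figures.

Var(Ŷ_str) = Σₕ Nₕ²(1 − fₕ)sₕ²/nₕ.
Dept IV: 16556²·(1 − 2095/16556)·7489/2095 = 8.558419 × 10^8.
Dept III: 15815²·(1 − 2065/15815)·41430/2065 = 4.3628147 × 10^9.
Dept I: 7808²·(1 − 1130/7808)·142800/1130 = 6.58925 × 10^9.
Dept II: 18467²·(1 − 4111/18467)·62600/4111 = 4.0369805 × 10^9.
Sum = 1.5844887 × 10^10.

1.5845 × 10^10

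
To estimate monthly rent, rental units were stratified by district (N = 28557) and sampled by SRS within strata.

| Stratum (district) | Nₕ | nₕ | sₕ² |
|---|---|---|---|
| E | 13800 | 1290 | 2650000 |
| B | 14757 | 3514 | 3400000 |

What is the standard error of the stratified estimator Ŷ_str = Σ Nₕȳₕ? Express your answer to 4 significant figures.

717800

Var(Ŷ_str) = Σₕ Nₕ²(1 − fₕ)sₕ²/nₕ.
E: 13800²·(1 − 1290/13800)·2650000/1290 = 3.5464395 × 10^11.
B: 14757²·(1 − 3514/14757)·3400000/3514 = 1.6053046 × 10^11.
Sum = 5.1517441 × 10^11.
SE = √(5.1517441 × 10^11) = 717800.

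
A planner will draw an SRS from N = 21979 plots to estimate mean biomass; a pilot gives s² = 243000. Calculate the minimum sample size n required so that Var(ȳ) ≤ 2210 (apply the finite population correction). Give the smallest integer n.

110

Without fpc, n₀ = s²/D = 243000/2210 = 109.9548.
With fpc, (1 − n/N)·s²/n ≤ D requires n ≥ n₀/(1 + n₀/N) = 109.9548/(1 + 109.9548/21979) = 109.4075.
Rounding up, n = 110.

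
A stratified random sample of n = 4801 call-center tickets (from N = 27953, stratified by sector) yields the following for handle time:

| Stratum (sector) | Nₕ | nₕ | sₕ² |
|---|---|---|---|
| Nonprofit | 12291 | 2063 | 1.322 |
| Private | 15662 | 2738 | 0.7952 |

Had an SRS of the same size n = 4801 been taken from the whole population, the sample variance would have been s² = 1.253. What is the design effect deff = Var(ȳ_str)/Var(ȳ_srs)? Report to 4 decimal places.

Var(ȳ_str) = Σ Wₕ²(1−fₕ)sₕ²/nₕ with Wₕ = Nₕ/27953:
  Nonprofit: (12291/27953)²·(1−2063/12291)·1.322/2063 = 1.0309873 × 10^-4
  Private: (15662/27953)²·(1−2738/15662)·0.7952/2738 = 7.5236788 × 10^-5
  → Var(ȳ_str) = 1.7833552 × 10^-4.
Var(ȳ_srs) = (1 − 4801/27953)·1.253/4801 = 2.1616205 × 10^-4.
deff = (1.7833552 × 10^-4) / (2.1616205 × 10^-4) = 0.8250.

0.8250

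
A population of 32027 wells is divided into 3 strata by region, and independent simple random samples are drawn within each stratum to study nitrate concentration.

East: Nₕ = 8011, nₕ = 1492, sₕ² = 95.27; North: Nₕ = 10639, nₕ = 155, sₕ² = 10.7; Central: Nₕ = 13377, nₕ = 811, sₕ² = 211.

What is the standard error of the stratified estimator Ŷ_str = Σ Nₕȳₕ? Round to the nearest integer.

Var(Ŷ_str) = Σₕ Nₕ²(1 − fₕ)sₕ²/nₕ.
East: 8011²·(1 − 1492/8011)·95.27/1492 = 3.3346868 × 10^6.
North: 10639²·(1 − 155/10639)·10.7/155 = 7.6998081 × 10^6.
Central: 13377²·(1 − 811/13377)·211/811 = 4.3733817 × 10^7.
Sum = 5.4768312 × 10^7.
SE = √(5.4768312 × 10^7) = 7401.

7401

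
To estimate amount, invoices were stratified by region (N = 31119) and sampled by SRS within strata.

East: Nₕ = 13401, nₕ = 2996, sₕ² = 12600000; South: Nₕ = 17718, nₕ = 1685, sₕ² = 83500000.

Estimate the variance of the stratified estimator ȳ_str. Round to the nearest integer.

15142

Var(ȳ_str) = Σₕ Wₕ²(1 − fₕ)sₕ²/nₕ with Wₕ = Nₕ/N, N = 31119.
East: Wₕ = 0.43063723; term = 0.43063723²·(1 − 0.22356541)·12600000/2996 = 605.55942.
South: Wₕ = 0.56936277; term = 0.56936277²·(1 − 0.09510103)·83500000/1685 = 14536.665.
Sum = 15142.224.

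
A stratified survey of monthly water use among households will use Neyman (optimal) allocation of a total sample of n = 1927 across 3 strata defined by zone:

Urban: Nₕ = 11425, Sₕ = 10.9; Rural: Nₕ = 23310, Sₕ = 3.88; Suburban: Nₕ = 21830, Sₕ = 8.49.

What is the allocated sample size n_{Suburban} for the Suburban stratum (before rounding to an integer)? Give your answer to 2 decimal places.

Neyman allocation: nₕ = n·NₕSₕ / Σⱼ NⱼSⱼ.
Σ NⱼSⱼ = 11425·10.9 + 23310·3.88 + 21830·8.49 = 400312.
n_{Suburban} = 1927·21830·8.49 / 400312 = 892.16.

892.16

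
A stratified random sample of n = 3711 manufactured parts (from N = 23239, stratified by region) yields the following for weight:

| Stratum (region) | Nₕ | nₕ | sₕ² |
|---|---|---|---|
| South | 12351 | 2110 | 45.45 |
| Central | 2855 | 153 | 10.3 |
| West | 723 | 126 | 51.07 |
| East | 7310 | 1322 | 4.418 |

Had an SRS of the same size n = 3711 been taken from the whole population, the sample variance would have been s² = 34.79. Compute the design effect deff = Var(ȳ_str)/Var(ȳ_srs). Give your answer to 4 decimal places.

0.8380

Var(ȳ_str) = Σ Wₕ²(1−fₕ)sₕ²/nₕ with Wₕ = Nₕ/23239:
  South: (12351/23239)²·(1−2110/12351)·45.45/2110 = 0.0050449986
  Central: (2855/23239)²·(1−153/2855)·10.3/153 = 9.6161755 × 10^-4
  West: (723/23239)²·(1−126/723)·51.07/126 = 3.2394633 × 10^-4
  East: (7310/23239)²·(1−1322/7310)·4.418/1322 = 2.7086853 × 10^-4
  → Var(ȳ_str) = 0.006601431.
Var(ȳ_srs) = (1 − 3711/23239)·34.79/3711 = 0.0078777792.
deff = 0.006601431 / 0.0078777792 = 0.8380.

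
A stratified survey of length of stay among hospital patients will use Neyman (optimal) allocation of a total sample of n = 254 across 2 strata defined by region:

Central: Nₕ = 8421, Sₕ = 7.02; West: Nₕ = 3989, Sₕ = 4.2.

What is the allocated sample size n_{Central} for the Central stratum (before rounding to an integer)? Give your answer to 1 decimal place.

197.9

Neyman allocation: nₕ = n·NₕSₕ / Σⱼ NⱼSⱼ.
Σ NⱼSⱼ = 8421·7.02 + 3989·4.2 = 75869.22.
n_{Central} = 254·8421·7.02 / 75869.22 = 197.9.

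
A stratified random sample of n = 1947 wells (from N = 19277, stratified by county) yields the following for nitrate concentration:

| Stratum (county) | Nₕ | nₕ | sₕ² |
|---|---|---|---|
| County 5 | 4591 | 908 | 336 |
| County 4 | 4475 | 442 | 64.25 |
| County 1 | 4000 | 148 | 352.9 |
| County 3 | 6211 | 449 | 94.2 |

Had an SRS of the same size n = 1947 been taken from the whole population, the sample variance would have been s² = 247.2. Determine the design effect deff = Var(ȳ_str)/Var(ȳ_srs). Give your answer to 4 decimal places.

1.2526

Var(ȳ_str) = Σ Wₕ²(1−fₕ)sₕ²/nₕ with Wₕ = Nₕ/19277:
  County 5: (4591/19277)²·(1−908/4591)·336/908 = 0.01683773
  County 4: (4475/19277)²·(1−442/4475)·64.25/442 = 0.0070598135
  County 1: (4000/19277)²·(1−148/4000)·352.9/148 = 0.098868357
  County 3: (6211/19277)²·(1−449/6211)·94.2/449 = 0.020205074
  → Var(ȳ_str) = 0.14297097.
Var(ȳ_srs) = (1 − 1947/19277)·247.2/1947 = 0.11414099.
deff = 0.14297097 / 0.11414099 = 1.2526.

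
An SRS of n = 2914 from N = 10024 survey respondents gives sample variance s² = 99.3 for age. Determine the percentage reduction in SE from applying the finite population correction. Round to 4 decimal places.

15.7802

f = n/N = 2914/10024 = 0.29070231.
SE_no-fpc = √(s²/n) = 0.18459922; SE_fpc = √((1−f)s²/n) = 0.15546911.
Ratio = √(1−f) = 0.84219813. Reduction = 100·(1 − 0.84219813) = 15.7802%.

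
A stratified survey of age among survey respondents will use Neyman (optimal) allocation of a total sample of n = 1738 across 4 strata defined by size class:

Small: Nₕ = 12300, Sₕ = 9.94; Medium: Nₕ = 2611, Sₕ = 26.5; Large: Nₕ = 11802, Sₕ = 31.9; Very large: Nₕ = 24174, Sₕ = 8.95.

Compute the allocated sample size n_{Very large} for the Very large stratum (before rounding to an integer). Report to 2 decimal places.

Neyman allocation: nₕ = n·NₕSₕ / Σⱼ NⱼSⱼ.
Σ NⱼSⱼ = 12300·9.94 + 2611·26.5 + 11802·31.9 + 24174·8.95 = 784294.6.
n_{Very large} = 1738·24174·8.95 / 784294.6 = 479.45.

479.45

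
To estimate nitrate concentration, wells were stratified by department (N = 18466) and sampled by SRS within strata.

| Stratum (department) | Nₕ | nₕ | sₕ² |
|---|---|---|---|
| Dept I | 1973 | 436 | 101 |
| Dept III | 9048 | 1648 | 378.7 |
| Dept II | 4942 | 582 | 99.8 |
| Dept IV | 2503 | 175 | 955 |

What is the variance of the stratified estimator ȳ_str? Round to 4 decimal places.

0.1513

Var(ȳ_str) = Σₕ Wₕ²(1 − fₕ)sₕ²/nₕ with Wₕ = Nₕ/N, N = 18466.
Dept I: Wₕ = 0.10684501; term = 0.10684501²·(1 − 0.22098327)·101/436 = 0.0020601089.
Dept III: Wₕ = 0.48998159; term = 0.48998159²·(1 − 0.18213970)·378.7/1648 = 0.045120795.
Dept II: Wₕ = 0.26762699; term = 0.26762699²·(1 − 0.11776609)·99.8/582 = 0.010835554.
Dept IV: Wₕ = 0.13554641; term = 0.13554641²·(1 − 0.06991610)·955/175 = 0.093253145.
Sum = 0.1512696.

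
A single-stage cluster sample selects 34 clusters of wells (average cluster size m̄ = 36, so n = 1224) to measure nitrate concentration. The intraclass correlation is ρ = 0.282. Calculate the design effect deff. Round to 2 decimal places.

10.87

deff = 1 + (36 − 1)·0.282 = 1 + 9.87 = 10.87.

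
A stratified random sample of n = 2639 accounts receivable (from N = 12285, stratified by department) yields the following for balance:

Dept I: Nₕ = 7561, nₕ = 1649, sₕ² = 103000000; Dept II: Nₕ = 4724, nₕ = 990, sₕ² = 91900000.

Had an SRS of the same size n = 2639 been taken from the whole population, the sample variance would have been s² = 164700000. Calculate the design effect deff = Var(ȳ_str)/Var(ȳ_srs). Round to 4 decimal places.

Var(ȳ_str) = Σ Wₕ²(1−fₕ)sₕ²/nₕ with Wₕ = Nₕ/12285:
  Dept I: (7561/12285)²·(1−1649/7561)·103000000/1649 = 18500.349
  Dept II: (4724/12285)²·(1−990/4724)·91900000/990 = 10849.612
  → Var(ȳ_str) = 29349.961.
Var(ȳ_srs) = (1 − 2639/12285)·164700000/2639 = 49003.41.
deff = 29349.961 / 49003.41 = 0.5989.

0.5989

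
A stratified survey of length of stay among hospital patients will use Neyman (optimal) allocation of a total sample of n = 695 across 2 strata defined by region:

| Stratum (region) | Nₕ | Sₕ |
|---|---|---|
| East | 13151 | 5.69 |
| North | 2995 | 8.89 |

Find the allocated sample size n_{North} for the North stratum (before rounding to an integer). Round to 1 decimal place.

Neyman allocation: nₕ = n·NₕSₕ / Σⱼ NⱼSⱼ.
Σ NⱼSⱼ = 13151·5.69 + 2995·8.89 = 101454.74.
n_{North} = 695·2995·8.89 / 101454.74 = 182.4.

182.4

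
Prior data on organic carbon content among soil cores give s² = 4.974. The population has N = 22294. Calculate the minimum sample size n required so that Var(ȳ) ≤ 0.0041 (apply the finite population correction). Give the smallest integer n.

1151

Without fpc, n₀ = s²/D = 4.974/0.0041 = 1213.1707.
With fpc, (1 − n/N)·s²/n ≤ D requires n ≥ n₀/(1 + n₀/N) = 1213.1707/(1 + 1213.1707/22294) = 1150.5607.
Rounding up, n = 1151.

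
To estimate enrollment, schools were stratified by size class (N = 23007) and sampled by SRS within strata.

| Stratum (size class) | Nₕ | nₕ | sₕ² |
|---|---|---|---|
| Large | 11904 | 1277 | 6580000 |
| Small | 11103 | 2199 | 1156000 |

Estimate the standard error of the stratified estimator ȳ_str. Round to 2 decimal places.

36.46

Var(ȳ_str) = Σₕ Wₕ²(1 − fₕ)sₕ²/nₕ with Wₕ = Nₕ/N, N = 23007.
Large: Wₕ = 0.51740775; term = 0.51740775²·(1 − 0.10727487)·6580000/1277 = 1231.4552.
Small: Wₕ = 0.48259225; term = 0.48259225²·(1 − 0.19805458)·1156000/2199 = 98.18341.
Sum = 1329.6386.
SE = √(1329.6386) = 36.46.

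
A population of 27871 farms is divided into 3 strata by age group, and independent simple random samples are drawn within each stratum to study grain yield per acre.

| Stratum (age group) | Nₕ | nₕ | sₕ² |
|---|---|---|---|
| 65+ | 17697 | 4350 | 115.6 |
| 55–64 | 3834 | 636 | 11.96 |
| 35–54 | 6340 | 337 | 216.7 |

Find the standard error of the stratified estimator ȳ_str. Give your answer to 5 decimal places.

Var(ȳ_str) = Σₕ Wₕ²(1 − fₕ)sₕ²/nₕ with Wₕ = Nₕ/N, N = 27871.
65+: Wₕ = 0.63496107; term = 0.63496107²·(1 − 0.24580437)·115.6/4350 = 0.0080806591.
55–64: Wₕ = 0.13756234; term = 0.13756234²·(1 − 0.16588419)·11.96/636 = 2.9682435 × 10^-4.
35–54: Wₕ = 0.22747659; term = 0.22747659²·(1 − 0.05315457)·216.7/337 = 0.031505147.
Sum = 0.03988263.
SE = √(0.03988263) = 0.19971.

0.19971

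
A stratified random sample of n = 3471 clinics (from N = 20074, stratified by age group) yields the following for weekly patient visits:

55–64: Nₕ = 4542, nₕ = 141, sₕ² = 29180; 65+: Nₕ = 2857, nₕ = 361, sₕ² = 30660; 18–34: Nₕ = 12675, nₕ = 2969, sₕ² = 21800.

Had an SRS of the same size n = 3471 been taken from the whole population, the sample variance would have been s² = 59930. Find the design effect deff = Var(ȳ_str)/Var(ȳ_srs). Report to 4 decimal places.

Var(ȳ_str) = Σ Wₕ²(1−fₕ)sₕ²/nₕ with Wₕ = Nₕ/20074:
  55–64: (4542/20074)²·(1−141/4542)·29180/141 = 10.265895
  65+: (2857/20074)²·(1−361/2857)·30660/361 = 1.5029756
  18–34: (12675/20074)²·(1−2969/12675)·21800/2969 = 2.2416444
  → Var(ȳ_str) = 14.010515.
Var(ȳ_srs) = (1 − 3471/20074)·59930/3471 = 14.280464.
deff = 14.010515 / 14.280464 = 0.9811.

0.9811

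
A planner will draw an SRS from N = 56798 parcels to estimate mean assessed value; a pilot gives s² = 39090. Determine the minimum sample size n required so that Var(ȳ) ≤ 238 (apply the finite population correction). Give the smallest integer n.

164

Without fpc, n₀ = s²/D = 39090/238 = 164.2437.
With fpc, (1 − n/N)·s²/n ≤ D requires n ≥ n₀/(1 + n₀/N) = 164.2437/(1 + 164.2437/56798) = 163.7701.
Rounding up, n = 164.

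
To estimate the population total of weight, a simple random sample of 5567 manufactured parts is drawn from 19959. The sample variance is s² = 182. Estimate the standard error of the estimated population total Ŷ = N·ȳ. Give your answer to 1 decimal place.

3064.5

Var(Ŷ) = N²·Var(ȳ) = N²·(1 − n/N)·s²/n.
f = 5567/19959 = 0.27892179; Var(ȳ) = 0.72107821·182/5567 = 0.02357396.
Var(Ŷ) = 19959² · 0.02357396 = 9.3909623 × 10^6.
SE(Ŷ) = √(9.3909623 × 10^6) = 3064.5.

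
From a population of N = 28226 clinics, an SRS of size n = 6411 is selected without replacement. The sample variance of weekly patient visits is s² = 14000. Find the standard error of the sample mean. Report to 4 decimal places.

Under SRS without replacement, Var(ȳ) = (1 − f)·s²/n with f = n/N = 6411/28226 = 0.22713101.
Var(ȳ) = (1 − 0.22713101)·14000/6411 = 0.77286899·2.1837467 = 1.6877501.
SE(ȳ) = √(1.6877501) = 1.2991.

1.2991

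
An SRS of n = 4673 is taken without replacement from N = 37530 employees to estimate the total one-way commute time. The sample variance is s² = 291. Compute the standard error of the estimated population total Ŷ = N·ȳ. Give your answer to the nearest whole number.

8763

Var(Ŷ) = N²·Var(ȳ) = N²·(1 − n/N)·s²/n.
f = 4673/37530 = 0.12451372; Var(ȳ) = 0.87548628·291/4673 = 0.054518833.
Var(Ŷ) = 37530² · 0.054518833 = 7.6789825 × 10^7.
SE(Ŷ) = √(7.6789825 × 10^7) = 8763.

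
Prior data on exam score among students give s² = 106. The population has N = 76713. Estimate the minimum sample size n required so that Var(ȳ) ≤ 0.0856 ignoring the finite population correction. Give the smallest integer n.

Without fpc, n₀ = s²/D = 106/0.0856 = 1238.3178.
Rounding up, n = 1239.

1239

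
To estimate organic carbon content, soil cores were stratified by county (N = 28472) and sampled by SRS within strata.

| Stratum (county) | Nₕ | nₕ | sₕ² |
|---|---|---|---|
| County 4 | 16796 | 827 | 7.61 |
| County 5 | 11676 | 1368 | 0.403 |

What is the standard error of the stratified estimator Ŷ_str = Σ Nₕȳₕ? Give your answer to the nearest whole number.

1582

Var(Ŷ_str) = Σₕ Nₕ²(1 − fₕ)sₕ²/nₕ.
County 4: 16796²·(1 − 827/16796)·7.61/827 = 2.4680999 × 10^6.
County 5: 11676²·(1 − 1368/11676)·0.403/1368 = 35455.813.
Sum = 2.5035557 × 10^6.
SE = √(2.5035557 × 10^6) = 1582.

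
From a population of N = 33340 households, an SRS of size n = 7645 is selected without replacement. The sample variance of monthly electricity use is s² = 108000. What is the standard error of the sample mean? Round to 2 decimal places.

Under SRS without replacement, Var(ȳ) = (1 − f)·s²/n with f = n/N = 7645/33340 = 0.22930414.
Var(ȳ) = (1 − 0.22930414)·108000/7645 = 0.77069586·14.12688 = 10.887528.
SE(ȳ) = √(10.887528) = 3.30.

3.30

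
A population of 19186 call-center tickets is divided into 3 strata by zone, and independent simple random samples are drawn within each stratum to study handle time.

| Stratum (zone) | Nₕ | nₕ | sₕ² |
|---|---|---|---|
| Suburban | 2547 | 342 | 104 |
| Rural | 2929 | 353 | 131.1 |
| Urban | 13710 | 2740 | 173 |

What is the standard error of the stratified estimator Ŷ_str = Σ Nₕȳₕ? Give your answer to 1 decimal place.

3742.5

Var(Ŷ_str) = Σₕ Nₕ²(1 − fₕ)sₕ²/nₕ.
Suburban: 2547²·(1 − 342/2547)·104/342 = 1.7078305 × 10^6.
Rural: 2929²·(1 − 353/2929)·131.1/353 = 2.8021619 × 10^6.
Urban: 13710²·(1 − 2740/13710)·173/2740 = 9.4959763 × 10^6.
Sum = 1.4005969 × 10^7.
SE = √(1.4005969 × 10^7) = 3742.5.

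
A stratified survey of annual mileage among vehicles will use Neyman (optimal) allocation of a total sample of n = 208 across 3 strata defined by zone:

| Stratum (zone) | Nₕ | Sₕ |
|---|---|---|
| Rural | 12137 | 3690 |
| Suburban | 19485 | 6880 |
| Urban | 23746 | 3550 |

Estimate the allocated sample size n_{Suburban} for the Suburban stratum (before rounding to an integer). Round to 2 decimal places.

Neyman allocation: nₕ = n·NₕSₕ / Σⱼ NⱼSⱼ.
Σ NⱼSⱼ = 12137·3690 + 19485·6880 + 23746·3550 = 2.6314063 × 10^8.
n_{Suburban} = 208·19485·6880 / (2.6314063 × 10^8) = 105.97.

105.97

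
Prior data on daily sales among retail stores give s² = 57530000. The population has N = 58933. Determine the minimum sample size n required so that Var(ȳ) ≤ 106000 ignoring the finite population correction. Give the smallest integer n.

543

Without fpc, n₀ = s²/D = 57530000/106000 = 542.7358.
Rounding up, n = 543.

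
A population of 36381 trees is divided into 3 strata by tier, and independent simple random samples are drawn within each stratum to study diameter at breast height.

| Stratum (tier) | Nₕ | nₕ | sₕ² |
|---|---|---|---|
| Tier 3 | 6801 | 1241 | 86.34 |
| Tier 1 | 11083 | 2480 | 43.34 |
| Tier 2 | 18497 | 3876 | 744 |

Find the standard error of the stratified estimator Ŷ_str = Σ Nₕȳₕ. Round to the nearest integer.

7497

Var(Ŷ_str) = Σₕ Nₕ²(1 − fₕ)sₕ²/nₕ.
Tier 3: 6801²·(1 − 1241/6801)·86.34/1241 = 2.6308 × 10^6.
Tier 1: 11083²·(1 − 2480/11083)·43.34/2480 = 1.6662666 × 10^6.
Tier 2: 18497²·(1 − 3876/18497)·744/3876 = 5.1911974 × 10^7.
Sum = 5.6209041 × 10^7.
SE = √(5.6209041 × 10^7) = 7497.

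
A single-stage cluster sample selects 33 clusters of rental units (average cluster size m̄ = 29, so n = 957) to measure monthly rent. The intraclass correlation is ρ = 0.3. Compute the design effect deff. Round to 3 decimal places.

9.400

deff = 1 + (29 − 1)·0.3 = 1 + 8.4 = 9.4.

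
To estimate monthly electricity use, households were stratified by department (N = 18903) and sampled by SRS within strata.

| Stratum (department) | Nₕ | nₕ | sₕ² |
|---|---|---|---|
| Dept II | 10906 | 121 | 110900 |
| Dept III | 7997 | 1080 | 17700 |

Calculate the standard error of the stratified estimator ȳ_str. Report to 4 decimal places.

17.4423

Var(ȳ_str) = Σₕ Wₕ²(1 − fₕ)sₕ²/nₕ with Wₕ = Nₕ/N, N = 18903.
Dept II: Wₕ = 0.57694546; term = 0.57694546²·(1 − 0.01109481)·110900/121 = 301.69655.
Dept III: Wₕ = 0.42305454; term = 0.42305454²·(1 − 0.13505064)·17700/1080 = 2.5370727.
Sum = 304.23362.
SE = √(304.23362) = 17.4423.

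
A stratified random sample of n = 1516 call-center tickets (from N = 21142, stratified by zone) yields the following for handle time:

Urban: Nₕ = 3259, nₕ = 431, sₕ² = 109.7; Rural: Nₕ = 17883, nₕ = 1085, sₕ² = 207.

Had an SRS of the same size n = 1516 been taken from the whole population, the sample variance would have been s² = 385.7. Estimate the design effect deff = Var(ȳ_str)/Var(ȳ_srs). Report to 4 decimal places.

Var(ȳ_str) = Σ Wₕ²(1−fₕ)sₕ²/nₕ with Wₕ = Nₕ/21142:
  Urban: (3259/21142)²·(1−431/3259)·109.7/431 = 0.0052480865
  Rural: (17883/21142)²·(1−1085/17883)·207/1085 = 0.12821724
  → Var(ȳ_str) = 0.13346533.
Var(ȳ_srs) = (1 − 1516/21142)·385.7/1516 = 0.23617622.
deff = 0.13346533 / 0.23617622 = 0.5651.

0.5651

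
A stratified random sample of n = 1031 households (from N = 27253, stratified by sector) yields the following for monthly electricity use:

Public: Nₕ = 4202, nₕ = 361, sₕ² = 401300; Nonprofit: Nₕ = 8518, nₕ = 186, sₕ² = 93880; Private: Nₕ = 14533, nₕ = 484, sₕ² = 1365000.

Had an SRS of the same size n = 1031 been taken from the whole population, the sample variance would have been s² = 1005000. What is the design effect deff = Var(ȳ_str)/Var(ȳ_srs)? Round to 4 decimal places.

0.9038

Var(ȳ_str) = Σ Wₕ²(1−fₕ)sₕ²/nₕ with Wₕ = Nₕ/27253:
  Public: (4202/27253)²·(1−361/4202)·401300/361 = 24.156482
  Nonprofit: (8518/27253)²·(1−186/8518)·93880/186 = 48.230127
  Private: (14533/27253)²·(1−484/14533)·1365000/484 = 775.28136
  → Var(ȳ_str) = 847.66797.
Var(ȳ_srs) = (1 − 1031/27253)·1005000/1031 = 937.90509.
deff = 847.66797 / 937.90509 = 0.9038.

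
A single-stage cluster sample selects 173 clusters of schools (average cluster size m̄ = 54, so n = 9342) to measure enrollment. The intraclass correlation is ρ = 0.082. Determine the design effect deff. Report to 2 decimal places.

deff = 1 + (54 − 1)·0.082 = 1 + 4.346 = 5.346.

5.35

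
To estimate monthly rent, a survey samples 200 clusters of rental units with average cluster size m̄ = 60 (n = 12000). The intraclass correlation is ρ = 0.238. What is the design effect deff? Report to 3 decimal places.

deff = 1 + (60 − 1)·0.238 = 1 + 14.042 = 15.042.

15.042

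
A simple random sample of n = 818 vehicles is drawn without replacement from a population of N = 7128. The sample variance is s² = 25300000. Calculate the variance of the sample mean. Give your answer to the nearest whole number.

27380

Under SRS without replacement, Var(ȳ) = (1 − f)·s²/n with f = n/N = 818/7128 = 0.11475870.
Var(ȳ) = (1 − 0.11475870)·25300000/818 = 0.88524130·30929.095 = 27379.713.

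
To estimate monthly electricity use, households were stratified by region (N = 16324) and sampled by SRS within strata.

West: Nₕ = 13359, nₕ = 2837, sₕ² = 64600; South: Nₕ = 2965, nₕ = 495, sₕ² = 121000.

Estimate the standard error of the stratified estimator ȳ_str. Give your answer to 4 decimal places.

4.3278

Var(ȳ_str) = Σₕ Wₕ²(1 − fₕ)sₕ²/nₕ with Wₕ = Nₕ/N, N = 16324.
West: Wₕ = 0.81836560; term = 0.81836560²·(1 − 0.21236620)·64600/2837 = 12.011362.
South: Wₕ = 0.18163440; term = 0.18163440²·(1 − 0.16694772)·121000/495 = 6.7181338.
Sum = 18.729496.
SE = √(18.729496) = 4.3278.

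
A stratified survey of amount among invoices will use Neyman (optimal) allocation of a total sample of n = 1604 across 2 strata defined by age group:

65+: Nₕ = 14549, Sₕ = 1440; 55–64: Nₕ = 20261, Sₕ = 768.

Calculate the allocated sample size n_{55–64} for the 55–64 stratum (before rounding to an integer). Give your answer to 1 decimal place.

683.6

Neyman allocation: nₕ = n·NₕSₕ / Σⱼ NⱼSⱼ.
Σ NⱼSⱼ = 14549·1440 + 20261·768 = 3.6511008 × 10^7.
n_{55–64} = 1604·20261·768 / (3.6511008 × 10^7) = 683.6.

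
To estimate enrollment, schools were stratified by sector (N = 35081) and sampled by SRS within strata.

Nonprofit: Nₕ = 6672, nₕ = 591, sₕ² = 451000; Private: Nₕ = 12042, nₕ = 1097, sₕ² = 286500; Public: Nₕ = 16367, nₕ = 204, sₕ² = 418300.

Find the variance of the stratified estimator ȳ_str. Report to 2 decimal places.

493.89

Var(ȳ_str) = Σₕ Wₕ²(1 − fₕ)sₕ²/nₕ with Wₕ = Nₕ/N, N = 35081.
Nonprofit: Wₕ = 0.19018842; term = 0.19018842²·(1 − 0.08857914)·451000/591 = 25.158003.
Private: Wₕ = 0.34326273; term = 0.34326273²·(1 − 0.09109782)·286500/1097 = 27.969742.
Public: Wₕ = 0.46654884; term = 0.46654884²·(1 − 0.01246410)·418300/204 = 440.76269.
Sum = 493.89044.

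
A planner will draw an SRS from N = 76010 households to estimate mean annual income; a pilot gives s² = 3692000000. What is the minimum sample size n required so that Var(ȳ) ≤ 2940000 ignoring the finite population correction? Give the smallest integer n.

1256

Without fpc, n₀ = s²/D = 3692000000/2940000 = 1255.7823.
Rounding up, n = 1256.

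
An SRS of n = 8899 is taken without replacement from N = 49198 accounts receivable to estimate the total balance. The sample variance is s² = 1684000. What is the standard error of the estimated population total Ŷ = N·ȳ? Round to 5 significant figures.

Var(Ŷ) = N²·Var(ȳ) = N²·(1 − n/N)·s²/n.
f = 8899/49198 = 0.18088134; Var(ȳ) = 0.81911866·1684000/8899 = 155.00571.
Var(Ŷ) = 49198² · 155.00571 = 3.7518252 × 10^11.
SE(Ŷ) = √(3.7518252 × 10^11) = 612520.

612520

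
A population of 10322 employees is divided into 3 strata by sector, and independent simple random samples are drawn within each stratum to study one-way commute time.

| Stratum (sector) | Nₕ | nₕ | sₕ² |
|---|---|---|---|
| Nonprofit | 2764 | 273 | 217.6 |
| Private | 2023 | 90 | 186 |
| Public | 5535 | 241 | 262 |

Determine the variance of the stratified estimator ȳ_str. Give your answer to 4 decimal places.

0.4264

Var(ȳ_str) = Σₕ Wₕ²(1 − fₕ)sₕ²/nₕ with Wₕ = Nₕ/N, N = 10322.
Nonprofit: Wₕ = 0.26777756; term = 0.26777756²·(1 − 0.09876990)·217.6/273 = 0.051508666.
Private: Wₕ = 0.19598915; term = 0.19598915²·(1 − 0.04448838)·186/90 = 0.075852598.
Public: Wₕ = 0.53623329; term = 0.53623329²·(1 − 0.04354110)·262/241 = 0.29899099.
Sum = 0.42635225.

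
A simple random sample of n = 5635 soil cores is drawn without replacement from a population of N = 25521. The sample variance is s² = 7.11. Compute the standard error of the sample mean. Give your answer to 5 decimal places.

0.03136

Under SRS without replacement, Var(ȳ) = (1 − f)·s²/n with f = n/N = 5635/25521 = 0.22079856.
Var(ȳ) = (1 − 0.22079856)·7.11/5635 = 0.77920144·0.0012617569 = 9.8316278 × 10^-4.
SE(ȳ) = √(9.8316278 × 10^-4) = 0.03136.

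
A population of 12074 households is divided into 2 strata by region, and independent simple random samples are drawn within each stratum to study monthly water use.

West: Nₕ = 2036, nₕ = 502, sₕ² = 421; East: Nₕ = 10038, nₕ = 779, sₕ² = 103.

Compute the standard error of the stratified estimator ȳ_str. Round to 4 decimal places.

Var(ȳ_str) = Σₕ Wₕ²(1 − fₕ)sₕ²/nₕ with Wₕ = Nₕ/N, N = 12074.
West: Wₕ = 0.16862680; term = 0.16862680²·(1 − 0.24656189)·421/502 = 0.017967149.
East: Wₕ = 0.83137320; term = 0.83137320²·(1 − 0.07760510)·103/779 = 0.084296336.
Sum = 0.10226349.
SE = √(0.10226349) = 0.3198.

0.3198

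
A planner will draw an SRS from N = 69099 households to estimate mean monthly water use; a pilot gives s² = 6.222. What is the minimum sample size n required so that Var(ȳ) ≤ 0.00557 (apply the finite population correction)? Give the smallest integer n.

1100

Without fpc, n₀ = s²/D = 6.222/0.00557 = 1117.0557.
With fpc, (1 − n/N)·s²/n ≤ D requires n ≥ n₀/(1 + n₀/N) = 1117.0557/(1 + 1117.0557/69099) = 1099.2846.
Rounding up, n = 1100.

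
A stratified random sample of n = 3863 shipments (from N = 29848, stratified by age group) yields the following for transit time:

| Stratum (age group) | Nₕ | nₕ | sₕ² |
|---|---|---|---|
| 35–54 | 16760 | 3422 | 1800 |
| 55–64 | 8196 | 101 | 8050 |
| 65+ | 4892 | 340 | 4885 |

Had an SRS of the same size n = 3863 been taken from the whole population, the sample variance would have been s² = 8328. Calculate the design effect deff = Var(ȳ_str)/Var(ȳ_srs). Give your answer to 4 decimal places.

Var(ȳ_str) = Σ Wₕ²(1−fₕ)sₕ²/nₕ with Wₕ = Nₕ/29848:
  35–54: (16760/29848)²·(1−3422/16760)·1800/3422 = 0.13198566
  55–64: (8196/29848)²·(1−101/8196)·8050/101 = 5.9355756
  65+: (4892/29848)²·(1−340/4892)·4885/340 = 0.35912355
  → Var(ȳ_str) = 6.4266848.
Var(ȳ_srs) = (1 − 3863/29848)·8328/3863 = 1.8768238.
deff = 6.4266848 / 1.8768238 = 3.4242.

3.4242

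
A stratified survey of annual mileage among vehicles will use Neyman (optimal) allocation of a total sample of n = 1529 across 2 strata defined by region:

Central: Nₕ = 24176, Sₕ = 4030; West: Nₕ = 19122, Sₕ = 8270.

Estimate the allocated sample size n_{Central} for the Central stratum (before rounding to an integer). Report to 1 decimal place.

Neyman allocation: nₕ = n·NₕSₕ / Σⱼ NⱼSⱼ.
Σ NⱼSⱼ = 24176·4030 + 19122·8270 = 2.5556822 × 10^8.
n_{Central} = 1529·24176·4030 / (2.5556822 × 10^8) = 582.9.

582.9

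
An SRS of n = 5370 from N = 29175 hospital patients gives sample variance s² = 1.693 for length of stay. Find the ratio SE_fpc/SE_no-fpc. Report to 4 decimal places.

0.9033

f = n/N = 5370/29175 = 0.18406170.
SE_no-fpc = √(s²/n) = 0.017755845; SE_fpc = √((1−f)s²/n) = 0.016038731.
Ratio = √(1−f) = 0.90329303.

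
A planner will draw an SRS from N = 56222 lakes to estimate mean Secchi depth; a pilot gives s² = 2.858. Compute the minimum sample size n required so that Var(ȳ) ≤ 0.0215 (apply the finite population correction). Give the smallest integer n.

133

Without fpc, n₀ = s²/D = 2.858/0.0215 = 132.9302.
With fpc, (1 − n/N)·s²/n ≤ D requires n ≥ n₀/(1 + n₀/N) = 132.9302/(1 + 132.9302/56222) = 132.6166.
Rounding up, n = 133.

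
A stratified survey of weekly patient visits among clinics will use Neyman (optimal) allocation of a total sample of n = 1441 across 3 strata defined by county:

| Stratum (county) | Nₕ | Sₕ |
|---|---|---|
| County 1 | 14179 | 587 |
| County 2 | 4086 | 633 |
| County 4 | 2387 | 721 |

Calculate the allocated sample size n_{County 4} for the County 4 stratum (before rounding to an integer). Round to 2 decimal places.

Neyman allocation: nₕ = n·NₕSₕ / Σⱼ NⱼSⱼ.
Σ NⱼSⱼ = 14179·587 + 4086·633 + 2387·721 = 1.2630538 × 10^7.
n_{County 4} = 1441·2387·721 / (1.2630538 × 10^7) = 196.35.

196.35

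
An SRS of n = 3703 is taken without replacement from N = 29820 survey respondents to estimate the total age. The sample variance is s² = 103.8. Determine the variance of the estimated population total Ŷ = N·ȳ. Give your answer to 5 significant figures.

2.1831 × 10^7

Var(Ŷ) = N²·Var(ȳ) = N²·(1 − n/N)·s²/n.
f = 3703/29820 = 0.12417840; Var(ȳ) = 0.87582160·103.8/3703 = 0.024550441.
Var(Ŷ) = 29820² · 0.024550441 = 2.1831048 × 10^7.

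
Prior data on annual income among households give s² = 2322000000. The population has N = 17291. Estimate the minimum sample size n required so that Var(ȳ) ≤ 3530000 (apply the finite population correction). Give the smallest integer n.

634

Without fpc, n₀ = s²/D = 2322000000/3530000 = 657.7904.
With fpc, (1 − n/N)·s²/n ≤ D requires n ≥ n₀/(1 + n₀/N) = 657.7904/(1 + 657.7904/17291) = 633.6836.
Rounding up, n = 634.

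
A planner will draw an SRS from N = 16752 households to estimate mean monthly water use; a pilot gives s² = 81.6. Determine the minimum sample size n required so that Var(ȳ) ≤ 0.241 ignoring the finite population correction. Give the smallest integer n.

Without fpc, n₀ = s²/D = 81.6/0.241 = 338.5892.
Rounding up, n = 339.

339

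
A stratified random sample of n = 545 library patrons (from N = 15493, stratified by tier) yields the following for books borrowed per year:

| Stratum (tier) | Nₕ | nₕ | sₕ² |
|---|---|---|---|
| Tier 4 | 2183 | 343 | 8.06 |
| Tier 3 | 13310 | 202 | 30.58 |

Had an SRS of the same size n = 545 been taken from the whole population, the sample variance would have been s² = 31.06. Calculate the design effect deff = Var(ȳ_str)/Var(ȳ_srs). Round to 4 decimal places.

2.0083

Var(ȳ_str) = Σ Wₕ²(1−fₕ)sₕ²/nₕ with Wₕ = Nₕ/15493:
  Tier 4: (2183/15493)²·(1−343/2183)·8.06/343 = 3.9322529 × 10^-4
  Tier 3: (13310/15493)²·(1−202/13310)·30.58/202 = 0.11003467
  → Var(ȳ_str) = 0.1104279.
Var(ȳ_srs) = (1 − 545/15493)·31.06/545 = 0.054986049.
deff = 0.1104279 / 0.054986049 = 2.0083.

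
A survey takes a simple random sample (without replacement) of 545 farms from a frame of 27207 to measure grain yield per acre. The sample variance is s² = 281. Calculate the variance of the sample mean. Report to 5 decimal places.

Under SRS without replacement, Var(ȳ) = (1 − f)·s²/n with f = n/N = 545/27207 = 0.02003161.
Var(ȳ) = (1 − 0.02003161)·281/545 = 0.97996839·0.51559633 = 0.50526811.

0.50527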